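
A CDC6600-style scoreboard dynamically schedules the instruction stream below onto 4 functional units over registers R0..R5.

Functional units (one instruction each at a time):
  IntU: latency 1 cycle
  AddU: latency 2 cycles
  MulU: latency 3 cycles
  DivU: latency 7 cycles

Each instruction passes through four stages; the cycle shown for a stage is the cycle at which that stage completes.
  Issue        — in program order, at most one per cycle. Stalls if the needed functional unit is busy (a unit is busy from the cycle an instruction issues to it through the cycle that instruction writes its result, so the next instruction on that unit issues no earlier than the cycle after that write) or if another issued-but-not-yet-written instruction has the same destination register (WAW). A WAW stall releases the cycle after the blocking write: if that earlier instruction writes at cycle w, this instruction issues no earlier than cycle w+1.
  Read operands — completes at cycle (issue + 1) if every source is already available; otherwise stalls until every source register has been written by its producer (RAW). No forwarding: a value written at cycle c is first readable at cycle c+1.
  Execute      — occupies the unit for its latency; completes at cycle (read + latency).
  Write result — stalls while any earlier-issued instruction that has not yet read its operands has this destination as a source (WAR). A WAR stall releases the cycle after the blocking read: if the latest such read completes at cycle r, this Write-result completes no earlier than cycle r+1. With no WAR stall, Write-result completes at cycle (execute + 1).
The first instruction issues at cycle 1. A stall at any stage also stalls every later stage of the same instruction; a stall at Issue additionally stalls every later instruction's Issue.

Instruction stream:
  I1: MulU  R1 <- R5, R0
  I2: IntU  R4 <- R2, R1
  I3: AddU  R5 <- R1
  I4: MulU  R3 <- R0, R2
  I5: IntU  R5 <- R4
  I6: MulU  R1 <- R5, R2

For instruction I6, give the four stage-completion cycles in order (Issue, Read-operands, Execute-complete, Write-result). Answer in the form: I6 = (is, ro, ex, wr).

cycle 1: I1→MulU
cycle 2: I1 RO, I2→IntU
cycle 3: I3→AddU
cycle 5: I1 EX
cycle 6: I1 WR R1
cycle 7: I2 RO, I3 RO, I4→MulU
cycle 8: I2 EX, I4 RO
cycle 9: I2 WR R4, I3 EX
cycle 10: I3 WR R5
cycle 11: I4 EX, I5→IntU
cycle 12: I4 WR R3, I5 RO
cycle 13: I5 EX, I6→MulU
cycle 14: I5 WR R5
cycle 15: I6 RO
cycle 18: I6 EX
cycle 19: I6 WR R1

I6 = (13, 15, 18, 19)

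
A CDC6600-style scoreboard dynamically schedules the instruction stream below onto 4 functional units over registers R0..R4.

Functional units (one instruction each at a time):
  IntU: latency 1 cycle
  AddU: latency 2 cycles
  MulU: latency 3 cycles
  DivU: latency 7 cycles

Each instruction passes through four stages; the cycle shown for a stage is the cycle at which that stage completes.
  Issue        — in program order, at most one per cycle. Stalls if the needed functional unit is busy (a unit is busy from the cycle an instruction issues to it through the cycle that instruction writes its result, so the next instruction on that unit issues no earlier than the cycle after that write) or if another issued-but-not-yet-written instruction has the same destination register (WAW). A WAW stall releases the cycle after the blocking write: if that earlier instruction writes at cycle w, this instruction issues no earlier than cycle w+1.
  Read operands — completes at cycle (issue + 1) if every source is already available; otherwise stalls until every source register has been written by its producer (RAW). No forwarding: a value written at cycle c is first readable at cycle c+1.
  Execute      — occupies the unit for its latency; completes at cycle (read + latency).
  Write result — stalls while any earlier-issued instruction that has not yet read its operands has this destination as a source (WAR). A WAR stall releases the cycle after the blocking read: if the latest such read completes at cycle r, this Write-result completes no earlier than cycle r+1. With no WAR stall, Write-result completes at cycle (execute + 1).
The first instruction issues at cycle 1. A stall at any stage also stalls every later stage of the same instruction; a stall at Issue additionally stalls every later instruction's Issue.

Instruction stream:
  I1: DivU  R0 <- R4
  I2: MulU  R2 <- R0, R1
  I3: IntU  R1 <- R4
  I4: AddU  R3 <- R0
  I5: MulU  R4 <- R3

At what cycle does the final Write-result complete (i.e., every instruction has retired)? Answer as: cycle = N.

cycle 1: I1 issues→DivU
cycle 2: I1 reads · I2 issues→MulU
cycle 3: I3 issues→IntU
cycle 4: I3 reads · I4 issues→AddU
cycle 5: I3 exec-done
cycle 9: I1 exec-done
cycle 10: I1 writes R0
cycle 11: I2 reads · I4 reads
cycle 12: I3 writes R1
cycle 13: I4 exec-done
cycle 14: I2 exec-done · I4 writes R3
cycle 15: I2 writes R2
cycle 16: I5 issues→MulU
cycle 17: I5 reads
cycle 20: I5 exec-done
cycle 21: I5 writes R4

cycle = 21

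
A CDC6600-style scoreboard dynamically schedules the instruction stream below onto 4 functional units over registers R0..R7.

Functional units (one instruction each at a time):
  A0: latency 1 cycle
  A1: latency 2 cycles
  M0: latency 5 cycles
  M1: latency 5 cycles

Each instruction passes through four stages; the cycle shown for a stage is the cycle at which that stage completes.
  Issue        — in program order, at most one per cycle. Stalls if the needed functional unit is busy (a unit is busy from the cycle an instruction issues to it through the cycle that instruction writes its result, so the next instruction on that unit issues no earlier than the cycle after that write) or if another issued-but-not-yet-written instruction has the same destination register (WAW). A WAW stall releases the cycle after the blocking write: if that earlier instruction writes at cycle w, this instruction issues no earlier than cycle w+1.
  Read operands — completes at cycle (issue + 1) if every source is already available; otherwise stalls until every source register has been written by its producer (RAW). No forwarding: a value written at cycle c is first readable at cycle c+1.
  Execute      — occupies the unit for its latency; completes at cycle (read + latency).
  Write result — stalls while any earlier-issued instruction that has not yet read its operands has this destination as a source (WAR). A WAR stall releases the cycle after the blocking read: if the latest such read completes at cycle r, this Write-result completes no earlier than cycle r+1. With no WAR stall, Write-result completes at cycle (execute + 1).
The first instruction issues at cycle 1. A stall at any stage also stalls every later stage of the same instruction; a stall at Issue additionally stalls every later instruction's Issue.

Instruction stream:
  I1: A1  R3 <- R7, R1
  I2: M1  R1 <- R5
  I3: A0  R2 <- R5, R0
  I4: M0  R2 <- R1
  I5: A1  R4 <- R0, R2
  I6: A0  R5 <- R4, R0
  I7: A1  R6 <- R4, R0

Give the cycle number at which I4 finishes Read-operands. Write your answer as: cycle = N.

I1 -> (1, 2, 4, 5)
I2 -> (2, 3, 8, 9)
I3 -> (3, 4, 5, 6)
I4 -> (7, 10, 15, 16)  // WAW R2: wait I3 write@6, RAW R1: wait I2 write@9
I5 -> (8, 17, 19, 20)  // RAW R2: wait I4 write@16
I6 -> (9, 21, 22, 23)  // RAW R4: wait I5 write@20
I7 -> (21, 22, 24, 25)  // struct: A1 busy until I5 writes@20

cycle = 10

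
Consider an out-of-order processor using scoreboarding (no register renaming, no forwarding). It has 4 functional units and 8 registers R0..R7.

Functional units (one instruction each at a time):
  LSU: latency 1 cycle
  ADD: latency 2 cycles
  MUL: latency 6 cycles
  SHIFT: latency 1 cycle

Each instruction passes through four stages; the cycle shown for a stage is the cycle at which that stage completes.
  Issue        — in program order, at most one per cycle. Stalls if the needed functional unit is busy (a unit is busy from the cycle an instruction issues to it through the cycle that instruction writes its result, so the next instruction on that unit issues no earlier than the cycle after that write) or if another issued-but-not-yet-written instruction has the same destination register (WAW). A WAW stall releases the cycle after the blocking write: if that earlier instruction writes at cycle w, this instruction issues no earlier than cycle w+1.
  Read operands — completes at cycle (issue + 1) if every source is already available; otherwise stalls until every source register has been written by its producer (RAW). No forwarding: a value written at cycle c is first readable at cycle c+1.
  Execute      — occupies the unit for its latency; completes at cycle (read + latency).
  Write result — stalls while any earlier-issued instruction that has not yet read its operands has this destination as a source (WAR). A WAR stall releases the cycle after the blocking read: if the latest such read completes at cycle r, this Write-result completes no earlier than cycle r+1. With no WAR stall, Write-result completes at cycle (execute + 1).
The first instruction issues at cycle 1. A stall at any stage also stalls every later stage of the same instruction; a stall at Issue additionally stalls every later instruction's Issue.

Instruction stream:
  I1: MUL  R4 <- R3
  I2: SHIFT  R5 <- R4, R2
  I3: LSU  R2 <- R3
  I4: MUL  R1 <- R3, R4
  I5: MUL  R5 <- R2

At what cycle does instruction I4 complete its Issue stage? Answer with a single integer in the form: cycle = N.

cycle = 10

I1: IS=1 RO=2 EX=8 WR=9
I2: IS=2 RO=10 EX=11 WR=12  [RAW R4: wait I1 write@9]
I3: IS=3 RO=4 EX=5 WR=11  [WAR R2: wait I2 read@10]
I4: IS=10 RO=11 EX=17 WR=18  [struct: MUL busy until I1 writes@9]
I5: IS=19 RO=20 EX=26 WR=27  [struct: MUL busy until I4 writes@18]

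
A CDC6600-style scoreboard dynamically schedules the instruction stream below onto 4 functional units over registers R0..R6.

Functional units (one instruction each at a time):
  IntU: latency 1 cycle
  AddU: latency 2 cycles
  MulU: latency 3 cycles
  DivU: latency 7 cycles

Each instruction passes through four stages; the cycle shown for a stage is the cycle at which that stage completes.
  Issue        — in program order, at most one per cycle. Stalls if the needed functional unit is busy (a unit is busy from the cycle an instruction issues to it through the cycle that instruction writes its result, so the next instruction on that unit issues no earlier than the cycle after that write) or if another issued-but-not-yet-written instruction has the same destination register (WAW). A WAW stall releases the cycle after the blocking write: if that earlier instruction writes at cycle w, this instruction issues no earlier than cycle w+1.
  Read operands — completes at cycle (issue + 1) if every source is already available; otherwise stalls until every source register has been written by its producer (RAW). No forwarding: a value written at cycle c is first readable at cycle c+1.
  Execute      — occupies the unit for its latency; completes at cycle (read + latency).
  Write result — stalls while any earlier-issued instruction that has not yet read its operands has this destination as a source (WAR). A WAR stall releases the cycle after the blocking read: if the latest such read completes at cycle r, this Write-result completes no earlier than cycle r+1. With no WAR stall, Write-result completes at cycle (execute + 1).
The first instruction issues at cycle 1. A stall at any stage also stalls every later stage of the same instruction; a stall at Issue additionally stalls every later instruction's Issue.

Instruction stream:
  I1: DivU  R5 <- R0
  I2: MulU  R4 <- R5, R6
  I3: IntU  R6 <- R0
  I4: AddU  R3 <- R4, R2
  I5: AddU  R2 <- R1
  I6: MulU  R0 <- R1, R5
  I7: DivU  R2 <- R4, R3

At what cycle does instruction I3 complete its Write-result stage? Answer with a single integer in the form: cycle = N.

cycle = 12

[1] I1 dispatched to DivU
[2] I1 operands ready · I2 dispatched to MulU
[3] I3 dispatched to IntU
[4] I3 operands ready · I4 dispatched to AddU
[5] I3 complete
[9] I1 complete
[10] R5←I1
[11] I2 operands ready
[12] R6←I3
[14] I2 complete
[15] R4←I2
[16] I4 operands ready
[18] I4 complete
[19] R3←I4
[20] I5 dispatched to AddU
[21] I5 operands ready · I6 dispatched to MulU
[22] I6 operands ready
[23] I5 complete
[24] R2←I5
[25] I6 complete · I7 dispatched to DivU
[26] R0←I6 · I7 operands ready
[33] I7 complete
[34] R2←I7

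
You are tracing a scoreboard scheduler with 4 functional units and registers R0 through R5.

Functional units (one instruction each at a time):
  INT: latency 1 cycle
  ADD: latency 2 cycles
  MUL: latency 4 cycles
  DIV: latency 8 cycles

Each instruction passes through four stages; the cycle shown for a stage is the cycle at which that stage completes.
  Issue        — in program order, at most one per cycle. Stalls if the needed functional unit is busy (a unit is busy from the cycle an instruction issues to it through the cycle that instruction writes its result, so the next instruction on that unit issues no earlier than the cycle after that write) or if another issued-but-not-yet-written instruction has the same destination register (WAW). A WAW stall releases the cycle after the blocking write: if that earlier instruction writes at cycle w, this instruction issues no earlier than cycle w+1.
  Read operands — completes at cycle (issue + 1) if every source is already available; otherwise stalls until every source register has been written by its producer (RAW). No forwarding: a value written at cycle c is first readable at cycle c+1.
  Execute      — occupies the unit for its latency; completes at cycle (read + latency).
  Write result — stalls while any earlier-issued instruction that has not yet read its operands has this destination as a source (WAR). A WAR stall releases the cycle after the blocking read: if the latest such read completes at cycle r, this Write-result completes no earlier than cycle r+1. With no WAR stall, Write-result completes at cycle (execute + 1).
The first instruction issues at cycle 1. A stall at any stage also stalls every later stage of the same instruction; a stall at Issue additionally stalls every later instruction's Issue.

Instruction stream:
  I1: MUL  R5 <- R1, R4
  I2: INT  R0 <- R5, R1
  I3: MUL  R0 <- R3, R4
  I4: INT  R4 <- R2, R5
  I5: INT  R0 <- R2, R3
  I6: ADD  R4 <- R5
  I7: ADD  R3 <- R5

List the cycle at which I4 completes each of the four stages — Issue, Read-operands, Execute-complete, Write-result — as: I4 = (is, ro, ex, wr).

I4 = (12, 13, 14, 15)

I1  is:1  ro:2  ex:6  wr:7
I2  is:2  ro:8  ex:9  wr:10  — RAW R5: wait I1 write@7
I3  is:11  ro:12  ex:16  wr:17  — WAW R0: wait I2 write@10
I4  is:12  ro:13  ex:14  wr:15
I5  is:18  ro:19  ex:20  wr:21  — WAW R0: wait I3 write@17
I6  is:19  ro:20  ex:22  wr:23
I7  is:24  ro:25  ex:27  wr:28  — struct: ADD busy until I6 writes@23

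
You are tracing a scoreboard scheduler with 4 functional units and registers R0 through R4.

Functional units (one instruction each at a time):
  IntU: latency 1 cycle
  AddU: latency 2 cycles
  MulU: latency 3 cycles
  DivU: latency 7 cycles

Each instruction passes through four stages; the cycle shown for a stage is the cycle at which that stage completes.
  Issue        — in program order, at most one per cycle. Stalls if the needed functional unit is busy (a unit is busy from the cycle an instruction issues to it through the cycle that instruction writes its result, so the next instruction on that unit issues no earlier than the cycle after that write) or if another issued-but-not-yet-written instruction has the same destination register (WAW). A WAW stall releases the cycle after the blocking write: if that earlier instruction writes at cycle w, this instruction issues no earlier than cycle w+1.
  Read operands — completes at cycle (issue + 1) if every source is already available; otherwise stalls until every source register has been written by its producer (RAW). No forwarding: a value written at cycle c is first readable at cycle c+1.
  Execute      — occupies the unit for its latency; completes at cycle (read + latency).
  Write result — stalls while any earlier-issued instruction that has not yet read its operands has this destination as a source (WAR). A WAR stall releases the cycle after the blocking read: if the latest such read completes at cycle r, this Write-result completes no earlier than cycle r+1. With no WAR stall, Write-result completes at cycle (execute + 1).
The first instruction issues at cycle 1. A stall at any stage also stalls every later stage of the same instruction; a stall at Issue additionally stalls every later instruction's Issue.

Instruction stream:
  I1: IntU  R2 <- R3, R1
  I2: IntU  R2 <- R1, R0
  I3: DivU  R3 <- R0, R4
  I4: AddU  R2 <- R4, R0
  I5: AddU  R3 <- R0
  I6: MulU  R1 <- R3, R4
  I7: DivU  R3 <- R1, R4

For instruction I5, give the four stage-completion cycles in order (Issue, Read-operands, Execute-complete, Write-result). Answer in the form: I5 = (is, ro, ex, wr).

I5 = (16, 17, 19, 20)

1) issue 1, read 2, done 3, write 4
2) issue 5, read 6, done 7, write 8  <struct: IntU busy until I1 writes@4>
3) issue 6, read 7, done 14, write 15
4) issue 9, read 10, done 12, write 13  <WAW R2: wait I2 write@8>
5) issue 16, read 17, done 19, write 20  <WAW R3: wait I3 write@15>
6) issue 17, read 21, done 24, write 25  <RAW R3: wait I5 write@20>
7) issue 21, read 26, done 33, write 34  <WAW R3: wait I5 write@20 / RAW R1: wait I6 write@25>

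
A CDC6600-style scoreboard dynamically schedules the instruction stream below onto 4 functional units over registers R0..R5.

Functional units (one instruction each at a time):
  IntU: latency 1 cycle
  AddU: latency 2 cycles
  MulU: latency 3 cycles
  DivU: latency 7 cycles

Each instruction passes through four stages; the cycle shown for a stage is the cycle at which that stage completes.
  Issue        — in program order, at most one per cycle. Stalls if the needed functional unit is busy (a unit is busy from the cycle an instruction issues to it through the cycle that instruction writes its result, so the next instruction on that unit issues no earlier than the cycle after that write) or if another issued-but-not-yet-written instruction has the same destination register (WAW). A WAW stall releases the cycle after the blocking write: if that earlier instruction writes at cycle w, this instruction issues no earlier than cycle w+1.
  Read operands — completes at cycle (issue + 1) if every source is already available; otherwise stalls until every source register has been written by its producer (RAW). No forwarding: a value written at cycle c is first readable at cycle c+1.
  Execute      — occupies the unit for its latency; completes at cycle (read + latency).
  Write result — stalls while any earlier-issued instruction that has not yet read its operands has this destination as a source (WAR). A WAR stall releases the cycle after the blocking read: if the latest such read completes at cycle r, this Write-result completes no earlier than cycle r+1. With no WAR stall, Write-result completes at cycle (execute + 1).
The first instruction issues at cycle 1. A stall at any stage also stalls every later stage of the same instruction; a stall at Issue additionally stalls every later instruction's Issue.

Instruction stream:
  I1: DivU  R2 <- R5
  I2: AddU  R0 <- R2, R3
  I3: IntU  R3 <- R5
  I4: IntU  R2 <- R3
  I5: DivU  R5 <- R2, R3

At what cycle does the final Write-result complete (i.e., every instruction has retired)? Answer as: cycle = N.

  I1 | 1 | 2 | 9 | 10
  I2 | 2 | 11 | 13 | 14   RAW R2: wait I1 write@10
  I3 | 3 | 4 | 5 | 12   WAR R3: wait I2 read@11
  I4 | 13 | 14 | 15 | 16   struct: IntU busy until I3 writes@12
  I5 | 14 | 17 | 24 | 25   RAW R2: wait I4 write@16

cycle = 25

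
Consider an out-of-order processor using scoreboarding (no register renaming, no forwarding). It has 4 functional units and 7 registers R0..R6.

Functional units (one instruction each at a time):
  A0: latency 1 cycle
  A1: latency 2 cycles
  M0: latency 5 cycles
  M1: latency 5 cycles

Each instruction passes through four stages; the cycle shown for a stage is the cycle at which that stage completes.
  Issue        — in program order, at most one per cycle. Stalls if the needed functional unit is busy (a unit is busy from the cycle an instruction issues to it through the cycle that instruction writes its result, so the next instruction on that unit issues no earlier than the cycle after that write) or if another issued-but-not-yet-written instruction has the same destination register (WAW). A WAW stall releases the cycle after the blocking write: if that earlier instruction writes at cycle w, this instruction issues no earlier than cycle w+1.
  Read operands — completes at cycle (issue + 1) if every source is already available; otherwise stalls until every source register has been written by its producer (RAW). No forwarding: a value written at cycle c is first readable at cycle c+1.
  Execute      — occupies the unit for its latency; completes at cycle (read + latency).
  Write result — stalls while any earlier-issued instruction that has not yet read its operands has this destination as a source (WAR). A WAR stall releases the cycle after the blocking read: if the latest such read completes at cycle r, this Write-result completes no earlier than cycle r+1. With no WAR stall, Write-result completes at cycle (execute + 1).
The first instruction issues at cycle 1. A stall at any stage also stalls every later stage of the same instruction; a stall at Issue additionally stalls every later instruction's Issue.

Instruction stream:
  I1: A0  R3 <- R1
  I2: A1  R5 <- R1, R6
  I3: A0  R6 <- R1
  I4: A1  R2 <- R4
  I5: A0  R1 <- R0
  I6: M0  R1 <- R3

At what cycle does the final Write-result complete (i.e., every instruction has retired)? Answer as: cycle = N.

[1] I1 dispatched to A0
[2] I1 operands ready, I2 dispatched to A1
[3] I1 complete, I2 operands ready
[4] R3←I1
[5] I2 complete, I3 dispatched to A0
[6] R5←I2, I3 operands ready
[7] I3 complete, I4 dispatched to A1
[8] R6←I3, I4 operands ready
[9] I5 dispatched to A0
[10] I4 complete, I5 operands ready
[11] R2←I4, I5 complete
[12] R1←I5
[13] I6 dispatched to M0
[14] I6 operands ready
[19] I6 complete
[20] R1←I6

cycle = 20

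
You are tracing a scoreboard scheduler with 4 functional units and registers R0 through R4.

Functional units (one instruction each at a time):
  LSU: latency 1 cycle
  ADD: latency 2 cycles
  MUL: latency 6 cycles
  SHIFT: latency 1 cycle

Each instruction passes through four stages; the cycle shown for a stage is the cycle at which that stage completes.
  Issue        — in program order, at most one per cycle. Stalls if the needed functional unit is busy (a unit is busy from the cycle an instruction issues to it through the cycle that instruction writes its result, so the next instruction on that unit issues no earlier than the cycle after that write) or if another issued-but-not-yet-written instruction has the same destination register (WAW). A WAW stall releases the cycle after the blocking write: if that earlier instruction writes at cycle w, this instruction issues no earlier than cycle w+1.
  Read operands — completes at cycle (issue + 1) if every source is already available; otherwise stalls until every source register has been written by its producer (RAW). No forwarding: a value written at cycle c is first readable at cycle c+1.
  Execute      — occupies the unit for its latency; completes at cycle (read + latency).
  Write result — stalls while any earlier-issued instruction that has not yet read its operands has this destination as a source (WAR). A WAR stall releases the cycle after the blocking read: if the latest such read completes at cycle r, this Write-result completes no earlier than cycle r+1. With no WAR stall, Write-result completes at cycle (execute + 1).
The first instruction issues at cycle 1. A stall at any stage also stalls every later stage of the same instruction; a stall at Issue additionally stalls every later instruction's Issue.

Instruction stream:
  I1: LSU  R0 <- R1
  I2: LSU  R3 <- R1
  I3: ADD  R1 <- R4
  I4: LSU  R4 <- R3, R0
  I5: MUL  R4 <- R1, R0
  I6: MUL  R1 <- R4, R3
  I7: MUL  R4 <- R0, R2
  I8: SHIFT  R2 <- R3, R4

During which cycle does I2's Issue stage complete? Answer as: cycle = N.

cycle = 5

c1: I1→LSU
c2: I1 RO
c3: I1 EX
c4: I1 WR R0
c5: I2→LSU
c6: I2 RO, I3→ADD
c7: I2 EX, I3 RO
c8: I2 WR R3
c9: I3 EX, I4→LSU
c10: I3 WR R1, I4 RO
c11: I4 EX
c12: I4 WR R4
c13: I5→MUL
c14: I5 RO
c20: I5 EX
c21: I5 WR R4
c22: I6→MUL
c23: I6 RO
c29: I6 EX
c30: I6 WR R1
c31: I7→MUL
c32: I7 RO, I8→SHIFT
c38: I7 EX
c39: I7 WR R4
c40: I8 RO
c41: I8 EX
c42: I8 WR R2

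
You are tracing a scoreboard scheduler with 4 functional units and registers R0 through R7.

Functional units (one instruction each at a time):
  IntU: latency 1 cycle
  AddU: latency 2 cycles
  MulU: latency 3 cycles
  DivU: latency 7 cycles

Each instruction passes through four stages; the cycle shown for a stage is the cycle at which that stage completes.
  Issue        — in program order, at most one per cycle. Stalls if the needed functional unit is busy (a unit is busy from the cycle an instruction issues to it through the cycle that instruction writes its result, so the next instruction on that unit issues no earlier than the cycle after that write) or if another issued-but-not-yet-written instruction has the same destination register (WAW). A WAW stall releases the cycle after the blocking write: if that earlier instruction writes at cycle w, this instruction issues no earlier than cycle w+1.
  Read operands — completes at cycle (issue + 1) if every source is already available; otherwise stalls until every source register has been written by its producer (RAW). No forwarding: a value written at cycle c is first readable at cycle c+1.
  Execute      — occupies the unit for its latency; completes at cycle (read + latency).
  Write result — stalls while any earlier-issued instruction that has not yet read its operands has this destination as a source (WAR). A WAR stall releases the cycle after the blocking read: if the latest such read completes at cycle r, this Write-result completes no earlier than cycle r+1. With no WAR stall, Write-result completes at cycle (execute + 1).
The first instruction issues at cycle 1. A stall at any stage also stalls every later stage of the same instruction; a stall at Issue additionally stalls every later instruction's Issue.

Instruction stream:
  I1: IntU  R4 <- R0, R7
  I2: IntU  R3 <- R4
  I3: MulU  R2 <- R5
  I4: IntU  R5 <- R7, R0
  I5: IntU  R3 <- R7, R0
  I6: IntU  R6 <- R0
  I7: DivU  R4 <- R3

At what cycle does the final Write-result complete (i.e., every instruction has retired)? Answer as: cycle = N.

I1 -> (1, 2, 3, 4)
I2 -> (5, 6, 7, 8)  // struct: IntU busy until I1 writes@4
I3 -> (6, 7, 10, 11)
I4 -> (9, 10, 11, 12)  // struct: IntU busy until I2 writes@8
I5 -> (13, 14, 15, 16)  // struct: IntU busy until I4 writes@12
I6 -> (17, 18, 19, 20)  // struct: IntU busy until I5 writes@16
I7 -> (18, 19, 26, 27)

cycle = 27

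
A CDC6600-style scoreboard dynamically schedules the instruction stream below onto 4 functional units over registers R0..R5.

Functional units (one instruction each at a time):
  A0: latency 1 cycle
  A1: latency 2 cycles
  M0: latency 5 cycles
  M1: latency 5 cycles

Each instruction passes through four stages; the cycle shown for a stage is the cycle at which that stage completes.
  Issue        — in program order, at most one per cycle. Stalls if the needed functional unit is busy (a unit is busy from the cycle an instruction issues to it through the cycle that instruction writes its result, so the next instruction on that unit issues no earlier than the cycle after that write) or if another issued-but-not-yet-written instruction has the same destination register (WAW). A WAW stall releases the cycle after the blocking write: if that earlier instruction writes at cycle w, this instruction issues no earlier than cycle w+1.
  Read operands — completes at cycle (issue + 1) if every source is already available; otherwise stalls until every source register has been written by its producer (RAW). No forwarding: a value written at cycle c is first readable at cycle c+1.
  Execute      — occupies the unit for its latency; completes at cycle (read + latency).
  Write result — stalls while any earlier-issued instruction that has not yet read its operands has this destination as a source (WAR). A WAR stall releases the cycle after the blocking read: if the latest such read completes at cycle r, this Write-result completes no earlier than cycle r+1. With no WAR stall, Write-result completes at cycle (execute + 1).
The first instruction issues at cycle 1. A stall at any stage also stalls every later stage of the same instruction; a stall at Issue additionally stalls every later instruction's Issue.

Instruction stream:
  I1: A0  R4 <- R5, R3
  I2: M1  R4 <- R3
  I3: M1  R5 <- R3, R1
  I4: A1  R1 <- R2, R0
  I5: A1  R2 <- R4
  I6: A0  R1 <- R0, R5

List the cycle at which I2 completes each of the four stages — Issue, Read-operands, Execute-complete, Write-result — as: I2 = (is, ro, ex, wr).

I2 = (5, 6, 11, 12)

[1] issue I1 (A0)
[2] I1 read-ops
[3] I1 finished on A0
[4] I1→R4
[5] issue I2 (M1)
[6] I2 read-ops
[11] I2 finished on M1
[12] I2→R4
[13] issue I3 (M1)
[14] I3 read-ops · issue I4 (A1)
[15] I4 read-ops
[17] I4 finished on A1
[18] I4→R1
[19] I3 finished on M1 · issue I5 (A1)
[20] I3→R5 · I5 read-ops · issue I6 (A0)
[21] I6 read-ops
[22] I5 finished on A1 · I6 finished on A0
[23] I5→R2 · I6→R1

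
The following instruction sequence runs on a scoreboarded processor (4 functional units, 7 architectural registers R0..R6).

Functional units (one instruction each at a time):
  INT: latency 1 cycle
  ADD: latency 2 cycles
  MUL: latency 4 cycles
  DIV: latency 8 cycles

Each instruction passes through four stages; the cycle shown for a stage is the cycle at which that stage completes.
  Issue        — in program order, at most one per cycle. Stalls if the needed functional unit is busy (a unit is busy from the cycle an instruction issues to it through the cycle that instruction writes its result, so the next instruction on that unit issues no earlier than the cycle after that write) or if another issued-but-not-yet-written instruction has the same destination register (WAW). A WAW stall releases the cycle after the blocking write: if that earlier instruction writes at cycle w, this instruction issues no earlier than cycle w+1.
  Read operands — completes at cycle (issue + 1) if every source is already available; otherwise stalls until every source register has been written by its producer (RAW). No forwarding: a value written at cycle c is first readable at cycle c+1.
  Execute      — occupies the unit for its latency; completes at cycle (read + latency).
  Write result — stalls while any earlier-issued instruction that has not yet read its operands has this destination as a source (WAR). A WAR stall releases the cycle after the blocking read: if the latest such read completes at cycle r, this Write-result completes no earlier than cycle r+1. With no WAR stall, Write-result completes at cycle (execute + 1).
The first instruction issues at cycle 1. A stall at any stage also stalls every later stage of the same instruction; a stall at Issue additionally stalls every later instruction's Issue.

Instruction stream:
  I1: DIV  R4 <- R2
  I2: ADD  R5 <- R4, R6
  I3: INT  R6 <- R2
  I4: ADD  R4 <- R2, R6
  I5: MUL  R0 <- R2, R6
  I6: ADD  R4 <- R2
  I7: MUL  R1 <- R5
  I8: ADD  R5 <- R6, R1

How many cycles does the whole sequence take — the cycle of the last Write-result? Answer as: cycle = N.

cycle = 34

t=1  I1 dispatched to DIV
t=2  I1 operands ready, I2 dispatched to ADD
t=3  I3 dispatched to INT
t=4  I3 operands ready
t=5  I3 complete
t=10  I1 complete
t=11  R4←I1
t=12  I2 operands ready
t=13  R6←I3
t=14  I2 complete
t=15  R5←I2
t=16  I4 dispatched to ADD
t=17  I4 operands ready, I5 dispatched to MUL
t=18  I5 operands ready
t=19  I4 complete
t=20  R4←I4
t=21  I6 dispatched to ADD
t=22  I5 complete, I6 operands ready
t=23  R0←I5
t=24  I6 complete, I7 dispatched to MUL
t=25  R4←I6, I7 operands ready
t=26  I8 dispatched to ADD
t=29  I7 complete
t=30  R1←I7
t=31  I8 operands ready
t=33  I8 complete
t=34  R5←I8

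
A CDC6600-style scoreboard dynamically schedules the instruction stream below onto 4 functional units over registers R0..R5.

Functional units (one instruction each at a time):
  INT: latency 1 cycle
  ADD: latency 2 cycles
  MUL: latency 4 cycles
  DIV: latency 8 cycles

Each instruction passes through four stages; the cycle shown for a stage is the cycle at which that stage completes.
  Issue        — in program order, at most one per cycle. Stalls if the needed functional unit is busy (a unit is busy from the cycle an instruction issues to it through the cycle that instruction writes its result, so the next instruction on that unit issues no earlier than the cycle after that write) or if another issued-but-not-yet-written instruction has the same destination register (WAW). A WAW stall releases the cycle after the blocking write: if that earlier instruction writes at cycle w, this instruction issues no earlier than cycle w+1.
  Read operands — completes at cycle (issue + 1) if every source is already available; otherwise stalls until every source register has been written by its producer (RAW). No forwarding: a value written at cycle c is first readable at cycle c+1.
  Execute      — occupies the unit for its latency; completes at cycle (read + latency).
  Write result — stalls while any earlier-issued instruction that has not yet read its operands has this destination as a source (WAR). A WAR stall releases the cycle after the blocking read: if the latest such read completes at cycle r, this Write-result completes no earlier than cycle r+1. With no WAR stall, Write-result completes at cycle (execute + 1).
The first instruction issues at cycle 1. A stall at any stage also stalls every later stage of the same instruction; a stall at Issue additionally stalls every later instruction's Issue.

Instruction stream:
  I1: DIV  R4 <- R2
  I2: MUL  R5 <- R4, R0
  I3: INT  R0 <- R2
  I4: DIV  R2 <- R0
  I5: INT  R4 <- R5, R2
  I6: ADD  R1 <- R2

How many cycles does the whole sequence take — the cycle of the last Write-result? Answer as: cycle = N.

[I1] 1/2/10/11
[I2] 2/12/16/17  (RAW R4: wait I1 write@11)
[I3] 3/4/5/13  (WAR R0: wait I2 read@12)
[I4] 12/14/22/23  (struct: DIV busy until I1 writes@11; RAW R0: wait I3 write@13)
[I5] 14/24/25/26  (struct: INT busy until I3 writes@13; RAW R2: wait I4 write@23)
[I6] 15/24/26/27  (RAW R2: wait I4 write@23)

cycle = 27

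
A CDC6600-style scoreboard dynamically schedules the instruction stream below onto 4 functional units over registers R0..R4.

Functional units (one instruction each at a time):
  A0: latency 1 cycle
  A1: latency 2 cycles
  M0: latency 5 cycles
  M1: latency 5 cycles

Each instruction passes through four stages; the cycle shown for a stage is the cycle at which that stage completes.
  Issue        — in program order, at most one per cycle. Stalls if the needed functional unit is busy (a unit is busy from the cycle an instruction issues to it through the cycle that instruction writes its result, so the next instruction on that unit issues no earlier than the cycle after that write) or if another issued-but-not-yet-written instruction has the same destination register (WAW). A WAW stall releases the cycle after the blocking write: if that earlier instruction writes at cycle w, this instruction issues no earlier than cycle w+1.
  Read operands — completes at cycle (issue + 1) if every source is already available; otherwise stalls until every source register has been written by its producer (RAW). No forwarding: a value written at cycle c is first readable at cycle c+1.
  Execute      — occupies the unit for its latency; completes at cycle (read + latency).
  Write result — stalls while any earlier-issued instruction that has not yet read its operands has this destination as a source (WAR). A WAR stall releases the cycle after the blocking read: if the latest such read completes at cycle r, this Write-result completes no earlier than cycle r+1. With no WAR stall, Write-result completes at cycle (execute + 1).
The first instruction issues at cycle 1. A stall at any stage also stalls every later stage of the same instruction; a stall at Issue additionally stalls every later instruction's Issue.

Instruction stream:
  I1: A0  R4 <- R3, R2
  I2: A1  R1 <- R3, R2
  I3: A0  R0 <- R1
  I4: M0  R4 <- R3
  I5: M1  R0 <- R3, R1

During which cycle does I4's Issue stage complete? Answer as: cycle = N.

cycle 1: I1 issues→A0
cycle 2: I1 reads, I2 issues→A1
cycle 3: I1 exec-done, I2 reads
cycle 4: I1 writes R4
cycle 5: I2 exec-done, I3 issues→A0
cycle 6: I2 writes R1, I4 issues→M0
cycle 7: I3 reads, I4 reads
cycle 8: I3 exec-done
cycle 9: I3 writes R0
cycle 10: I5 issues→M1
cycle 11: I5 reads
cycle 12: I4 exec-done
cycle 13: I4 writes R4
cycle 16: I5 exec-done
cycle 17: I5 writes R0

cycle = 6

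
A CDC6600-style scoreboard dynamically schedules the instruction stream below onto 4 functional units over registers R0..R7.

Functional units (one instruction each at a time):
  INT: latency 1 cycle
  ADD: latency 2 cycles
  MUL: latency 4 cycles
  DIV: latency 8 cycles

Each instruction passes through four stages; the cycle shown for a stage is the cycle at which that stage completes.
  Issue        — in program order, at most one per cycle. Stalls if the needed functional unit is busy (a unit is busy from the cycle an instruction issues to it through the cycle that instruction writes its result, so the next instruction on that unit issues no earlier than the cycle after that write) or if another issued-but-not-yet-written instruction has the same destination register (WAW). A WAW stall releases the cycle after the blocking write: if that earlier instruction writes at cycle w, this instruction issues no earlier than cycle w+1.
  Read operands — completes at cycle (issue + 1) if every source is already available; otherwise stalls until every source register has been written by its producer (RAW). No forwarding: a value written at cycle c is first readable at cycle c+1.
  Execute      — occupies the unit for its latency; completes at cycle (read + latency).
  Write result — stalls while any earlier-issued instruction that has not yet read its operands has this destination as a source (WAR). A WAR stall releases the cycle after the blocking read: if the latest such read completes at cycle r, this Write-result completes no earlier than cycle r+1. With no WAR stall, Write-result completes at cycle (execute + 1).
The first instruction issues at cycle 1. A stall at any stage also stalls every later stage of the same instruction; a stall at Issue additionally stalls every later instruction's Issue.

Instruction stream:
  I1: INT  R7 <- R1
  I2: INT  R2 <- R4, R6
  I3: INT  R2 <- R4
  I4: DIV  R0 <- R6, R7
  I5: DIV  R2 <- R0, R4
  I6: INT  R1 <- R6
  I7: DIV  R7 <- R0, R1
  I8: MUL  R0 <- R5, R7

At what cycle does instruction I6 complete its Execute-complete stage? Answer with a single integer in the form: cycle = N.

cycle = 24

[I1] 1/2/3/4
[I2] 5/6/7/8  (struct: INT busy until I1 writes@4)
[I3] 9/10/11/12  (struct: INT busy until I2 writes@8)
[I4] 10/11/19/20
[I5] 21/22/30/31  (struct: DIV busy until I4 writes@20)
[I6] 22/23/24/25
[I7] 32/33/41/42  (struct: DIV busy until I5 writes@31)
[I8] 33/43/47/48  (RAW R7: wait I7 write@42)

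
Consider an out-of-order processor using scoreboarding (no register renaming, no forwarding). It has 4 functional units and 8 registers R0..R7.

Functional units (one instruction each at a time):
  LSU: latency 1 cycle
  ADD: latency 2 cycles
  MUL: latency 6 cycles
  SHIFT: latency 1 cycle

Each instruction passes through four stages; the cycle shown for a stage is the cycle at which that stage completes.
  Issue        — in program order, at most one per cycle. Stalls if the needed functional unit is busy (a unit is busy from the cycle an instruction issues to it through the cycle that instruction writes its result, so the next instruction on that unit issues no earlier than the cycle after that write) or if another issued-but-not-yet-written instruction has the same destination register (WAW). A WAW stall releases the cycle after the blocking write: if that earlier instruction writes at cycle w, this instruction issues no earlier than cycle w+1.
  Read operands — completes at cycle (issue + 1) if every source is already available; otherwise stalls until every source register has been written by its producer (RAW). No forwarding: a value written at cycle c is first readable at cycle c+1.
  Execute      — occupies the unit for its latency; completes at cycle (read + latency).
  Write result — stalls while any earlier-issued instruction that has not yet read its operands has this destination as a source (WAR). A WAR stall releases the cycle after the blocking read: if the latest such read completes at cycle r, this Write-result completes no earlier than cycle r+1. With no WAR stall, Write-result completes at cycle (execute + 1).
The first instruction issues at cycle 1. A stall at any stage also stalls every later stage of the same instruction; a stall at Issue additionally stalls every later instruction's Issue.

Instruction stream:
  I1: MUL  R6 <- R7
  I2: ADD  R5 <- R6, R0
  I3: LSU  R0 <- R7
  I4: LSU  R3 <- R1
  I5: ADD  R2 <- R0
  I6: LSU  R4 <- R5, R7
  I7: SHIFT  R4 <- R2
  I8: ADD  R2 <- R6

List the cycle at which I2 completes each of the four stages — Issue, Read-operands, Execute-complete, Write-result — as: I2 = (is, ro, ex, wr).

I2 = (2, 10, 12, 13)

cycle 1: I1 dispatched to MUL
cycle 2: I1 operands ready; I2 dispatched to ADD
cycle 3: I3 dispatched to LSU
cycle 4: I3 operands ready
cycle 5: I3 complete
cycle 8: I1 complete
cycle 9: R6←I1
cycle 10: I2 operands ready
cycle 11: R0←I3
cycle 12: I2 complete; I4 dispatched to LSU
cycle 13: R5←I2; I4 operands ready
cycle 14: I4 complete; I5 dispatched to ADD
cycle 15: R3←I4; I5 operands ready
cycle 16: I6 dispatched to LSU
cycle 17: I5 complete; I6 operands ready
cycle 18: R2←I5; I6 complete
cycle 19: R4←I6
cycle 20: I7 dispatched to SHIFT
cycle 21: I7 operands ready; I8 dispatched to ADD
cycle 22: I7 complete; I8 operands ready
cycle 23: R4←I7
cycle 24: I8 complete
cycle 25: R2←I8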